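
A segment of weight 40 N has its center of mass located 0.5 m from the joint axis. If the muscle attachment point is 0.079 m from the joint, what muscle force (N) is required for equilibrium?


F_muscle = W * d_load / d_muscle
F_muscle = 40 * 0.5 / 0.079
Numerator = 20.0000
F_muscle = 253.1646


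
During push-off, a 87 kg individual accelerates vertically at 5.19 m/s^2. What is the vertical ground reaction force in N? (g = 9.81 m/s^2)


GRF = m * (g + a)
GRF = 87 * (9.81 + 5.19)
GRF = 87 * 15.0000
GRF = 1305.0000


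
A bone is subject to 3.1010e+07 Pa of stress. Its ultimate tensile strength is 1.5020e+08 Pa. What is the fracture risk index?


FRI = applied / ultimate
FRI = 3.1010e+07 / 1.5020e+08
FRI = 0.2065


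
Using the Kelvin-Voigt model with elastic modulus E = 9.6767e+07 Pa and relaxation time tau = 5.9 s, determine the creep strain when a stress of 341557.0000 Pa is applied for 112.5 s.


epsilon(t) = (sigma/E) * (1 - exp(-t/tau))
sigma/E = 341557.0000 / 9.6767e+07 = 0.0035
exp(-t/tau) = exp(-112.5 / 5.9) = 5.2355e-09
epsilon = 0.0035 * (1 - 5.2355e-09)
epsilon = 0.0035


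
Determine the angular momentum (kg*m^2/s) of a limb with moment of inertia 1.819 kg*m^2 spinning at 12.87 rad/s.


L = I * omega
L = 1.819 * 12.87
L = 23.4105


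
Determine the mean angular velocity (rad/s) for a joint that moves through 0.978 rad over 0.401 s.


omega = delta_theta / delta_t
omega = 0.978 / 0.401
omega = 2.4389


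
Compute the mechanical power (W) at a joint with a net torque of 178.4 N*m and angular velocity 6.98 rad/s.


P = M * omega
P = 178.4 * 6.98
P = 1245.2320


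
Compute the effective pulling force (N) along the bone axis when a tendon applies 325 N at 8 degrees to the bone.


F_eff = F_tendon * cos(theta)
theta = 8 deg = 0.1396 rad
cos(theta) = 0.9903
F_eff = 325 * 0.9903
F_eff = 321.8371


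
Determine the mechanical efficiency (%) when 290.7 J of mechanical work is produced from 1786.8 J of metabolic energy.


eta = (W_mech / E_meta) * 100
eta = (290.7 / 1786.8) * 100
ratio = 0.1627
eta = 16.2693


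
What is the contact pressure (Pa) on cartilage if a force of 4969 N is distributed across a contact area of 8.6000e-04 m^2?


P = F / A
P = 4969 / 8.6000e-04
P = 5.7779e+06


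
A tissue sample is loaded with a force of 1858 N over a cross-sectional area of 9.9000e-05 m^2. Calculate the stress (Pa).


stress = F / A
stress = 1858 / 9.9000e-05
stress = 1.8768e+07


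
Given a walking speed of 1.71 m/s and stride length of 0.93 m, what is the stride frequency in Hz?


f = v / stride_length
f = 1.71 / 0.93
f = 1.8387


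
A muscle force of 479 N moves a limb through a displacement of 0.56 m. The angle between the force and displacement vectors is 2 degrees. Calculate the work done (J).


W = F * d * cos(theta)
theta = 2 deg = 0.0349 rad
cos(theta) = 0.9994
W = 479 * 0.56 * 0.9994
W = 268.0766


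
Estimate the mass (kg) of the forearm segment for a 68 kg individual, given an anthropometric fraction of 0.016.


m_segment = body_mass * fraction
m_segment = 68 * 0.016
m_segment = 1.0880


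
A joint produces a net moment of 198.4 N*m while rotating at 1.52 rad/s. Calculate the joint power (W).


P = M * omega
P = 198.4 * 1.52
P = 301.5680


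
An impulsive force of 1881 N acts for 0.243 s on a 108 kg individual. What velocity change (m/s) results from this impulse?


J = F * dt = 1881 * 0.243 = 457.0830 N*s
delta_v = J / m
delta_v = 457.0830 / 108
delta_v = 4.2322


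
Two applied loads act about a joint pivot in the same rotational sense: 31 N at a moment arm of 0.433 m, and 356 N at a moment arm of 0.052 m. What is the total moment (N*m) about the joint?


M = F1 * d1 + F2 * d2
M = 31 * 0.433 + 356 * 0.052
M = 13.4230 + 18.5120
M = 31.9350


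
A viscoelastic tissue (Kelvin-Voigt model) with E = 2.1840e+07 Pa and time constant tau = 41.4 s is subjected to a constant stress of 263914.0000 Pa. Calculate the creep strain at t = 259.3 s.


epsilon(t) = (sigma/E) * (1 - exp(-t/tau))
sigma/E = 263914.0000 / 2.1840e+07 = 0.0121
exp(-t/tau) = exp(-259.3 / 41.4) = 0.0019
epsilon = 0.0121 * (1 - 0.0019)
epsilon = 0.0121


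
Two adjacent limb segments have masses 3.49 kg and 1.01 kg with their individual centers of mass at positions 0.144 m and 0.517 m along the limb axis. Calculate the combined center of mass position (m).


COM = (m1*x1 + m2*x2) / (m1 + m2)
COM = (3.49*0.144 + 1.01*0.517) / (3.49 + 1.01)
Numerator = 1.0247
Denominator = 4.5000
COM = 0.2277


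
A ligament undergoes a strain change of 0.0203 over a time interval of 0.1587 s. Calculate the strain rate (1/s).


strain_rate = delta_strain / delta_t
strain_rate = 0.0203 / 0.1587
strain_rate = 0.1279


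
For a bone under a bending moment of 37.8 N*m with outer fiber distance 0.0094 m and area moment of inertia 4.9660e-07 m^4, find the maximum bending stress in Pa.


sigma = M * c / I
sigma = 37.8 * 0.0094 / 4.9660e-07
M * c = 0.3553
sigma = 715505.4370


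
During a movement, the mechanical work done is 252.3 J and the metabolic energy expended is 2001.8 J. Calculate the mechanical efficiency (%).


eta = (W_mech / E_meta) * 100
eta = (252.3 / 2001.8) * 100
ratio = 0.1260
eta = 12.6037


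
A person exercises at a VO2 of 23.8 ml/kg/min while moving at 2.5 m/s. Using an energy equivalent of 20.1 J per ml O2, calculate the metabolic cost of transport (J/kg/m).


Power per kg = VO2 * 20.1 / 60
Power per kg = 23.8 * 20.1 / 60 = 7.9730 W/kg
Cost = power_per_kg / speed
Cost = 7.9730 / 2.5
Cost = 3.1892


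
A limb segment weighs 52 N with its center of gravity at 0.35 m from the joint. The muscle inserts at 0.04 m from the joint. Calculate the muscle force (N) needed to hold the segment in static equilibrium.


F_muscle = W * d_load / d_muscle
F_muscle = 52 * 0.35 / 0.04
Numerator = 18.2000
F_muscle = 455.0000


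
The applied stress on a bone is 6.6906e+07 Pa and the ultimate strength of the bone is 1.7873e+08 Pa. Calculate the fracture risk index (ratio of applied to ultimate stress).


FRI = applied / ultimate
FRI = 6.6906e+07 / 1.7873e+08
FRI = 0.3743


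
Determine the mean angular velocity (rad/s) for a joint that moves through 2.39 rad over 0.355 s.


omega = delta_theta / delta_t
omega = 2.39 / 0.355
omega = 6.7324


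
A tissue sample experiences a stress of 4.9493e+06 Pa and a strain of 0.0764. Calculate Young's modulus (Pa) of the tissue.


E = stress / strain
E = 4.9493e+06 / 0.0764
E = 6.4781e+07


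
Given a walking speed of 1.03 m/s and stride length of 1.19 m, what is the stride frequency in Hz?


f = v / stride_length
f = 1.03 / 1.19
f = 0.8655


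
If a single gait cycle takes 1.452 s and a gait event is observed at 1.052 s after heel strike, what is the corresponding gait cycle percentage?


pct = (event_time / cycle_time) * 100
pct = (1.052 / 1.452) * 100
ratio = 0.7245
pct = 72.4518


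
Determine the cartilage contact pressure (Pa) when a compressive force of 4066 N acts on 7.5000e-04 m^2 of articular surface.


P = F / A
P = 4066 / 7.5000e-04
P = 5.4213e+06


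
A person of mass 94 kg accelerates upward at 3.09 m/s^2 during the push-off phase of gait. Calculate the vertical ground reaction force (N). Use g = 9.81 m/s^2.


GRF = m * (g + a)
GRF = 94 * (9.81 + 3.09)
GRF = 94 * 12.9000
GRF = 1212.6000


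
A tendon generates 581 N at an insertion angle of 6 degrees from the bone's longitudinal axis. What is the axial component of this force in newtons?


F_eff = F_tendon * cos(theta)
theta = 6 deg = 0.1047 rad
cos(theta) = 0.9945
F_eff = 581 * 0.9945
F_eff = 577.8172


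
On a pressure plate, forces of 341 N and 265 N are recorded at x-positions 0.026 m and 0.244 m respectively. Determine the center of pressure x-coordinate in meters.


COP_x = (F1*x1 + F2*x2) / (F1 + F2)
COP_x = (341*0.026 + 265*0.244) / (341 + 265)
Numerator = 73.5260
Denominator = 606
COP_x = 0.1213


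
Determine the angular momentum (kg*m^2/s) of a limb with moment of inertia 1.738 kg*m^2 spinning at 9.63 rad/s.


L = I * omega
L = 1.738 * 9.63
L = 16.7369


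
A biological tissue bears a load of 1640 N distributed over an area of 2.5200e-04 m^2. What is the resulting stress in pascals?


stress = F / A
stress = 1640 / 2.5200e-04
stress = 6.5079e+06


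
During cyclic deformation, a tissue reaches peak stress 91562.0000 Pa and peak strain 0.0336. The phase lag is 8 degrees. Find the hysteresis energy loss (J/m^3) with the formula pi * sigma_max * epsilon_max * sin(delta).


E_loss = pi * sigma_max * epsilon_max * sin(delta)
delta = 8 deg = 0.1396 rad
sin(delta) = 0.1392
E_loss = pi * 91562.0000 * 0.0336 * 0.1392
E_loss = 1345.1160


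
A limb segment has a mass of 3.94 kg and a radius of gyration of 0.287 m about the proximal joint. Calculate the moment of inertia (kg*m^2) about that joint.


I = m * k^2
I = 3.94 * 0.287^2
k^2 = 0.0824
I = 0.3245


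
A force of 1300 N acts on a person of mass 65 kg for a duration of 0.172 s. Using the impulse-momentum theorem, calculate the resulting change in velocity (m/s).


J = F * dt = 1300 * 0.172 = 223.6000 N*s
delta_v = J / m
delta_v = 223.6000 / 65
delta_v = 3.4400


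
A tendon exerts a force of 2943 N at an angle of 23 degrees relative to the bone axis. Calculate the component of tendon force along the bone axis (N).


F_eff = F_tendon * cos(theta)
theta = 23 deg = 0.4014 rad
cos(theta) = 0.9205
F_eff = 2943 * 0.9205
F_eff = 2709.0458


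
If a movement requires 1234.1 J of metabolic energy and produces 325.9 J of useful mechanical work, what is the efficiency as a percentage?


eta = (W_mech / E_meta) * 100
eta = (325.9 / 1234.1) * 100
ratio = 0.2641
eta = 26.4079


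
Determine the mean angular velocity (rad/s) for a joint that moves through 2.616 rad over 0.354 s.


omega = delta_theta / delta_t
omega = 2.616 / 0.354
omega = 7.3898


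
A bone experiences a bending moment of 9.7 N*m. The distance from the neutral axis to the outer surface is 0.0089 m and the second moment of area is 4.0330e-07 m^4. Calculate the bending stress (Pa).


sigma = M * c / I
sigma = 9.7 * 0.0089 / 4.0330e-07
M * c = 0.0863
sigma = 214059.0131


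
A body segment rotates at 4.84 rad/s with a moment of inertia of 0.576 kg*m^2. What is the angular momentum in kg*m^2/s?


L = I * omega
L = 0.576 * 4.84
L = 2.7878


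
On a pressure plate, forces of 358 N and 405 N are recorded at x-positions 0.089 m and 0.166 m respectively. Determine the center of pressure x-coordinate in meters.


COP_x = (F1*x1 + F2*x2) / (F1 + F2)
COP_x = (358*0.089 + 405*0.166) / (358 + 405)
Numerator = 99.0920
Denominator = 763
COP_x = 0.1299


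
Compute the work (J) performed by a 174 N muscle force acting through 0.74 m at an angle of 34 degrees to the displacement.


W = F * d * cos(theta)
theta = 34 deg = 0.5934 rad
cos(theta) = 0.8290
W = 174 * 0.74 * 0.8290
W = 106.7469


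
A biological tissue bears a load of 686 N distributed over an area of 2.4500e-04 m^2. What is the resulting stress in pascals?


stress = F / A
stress = 686 / 2.4500e-04
stress = 2.8000e+06


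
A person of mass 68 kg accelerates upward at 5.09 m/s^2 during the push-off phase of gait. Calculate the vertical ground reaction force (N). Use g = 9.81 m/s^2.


GRF = m * (g + a)
GRF = 68 * (9.81 + 5.09)
GRF = 68 * 14.9000
GRF = 1013.2000


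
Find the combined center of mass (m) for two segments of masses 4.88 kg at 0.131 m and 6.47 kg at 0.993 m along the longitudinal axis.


COM = (m1*x1 + m2*x2) / (m1 + m2)
COM = (4.88*0.131 + 6.47*0.993) / (4.88 + 6.47)
Numerator = 7.0640
Denominator = 11.3500
COM = 0.6224


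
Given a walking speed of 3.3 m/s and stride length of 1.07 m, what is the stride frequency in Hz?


f = v / stride_length
f = 3.3 / 1.07
f = 3.0841


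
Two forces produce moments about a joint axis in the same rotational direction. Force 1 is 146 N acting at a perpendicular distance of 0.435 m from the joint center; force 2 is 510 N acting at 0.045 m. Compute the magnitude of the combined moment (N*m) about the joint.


M = F1 * d1 + F2 * d2
M = 146 * 0.435 + 510 * 0.045
M = 63.5100 + 22.9500
M = 86.4600


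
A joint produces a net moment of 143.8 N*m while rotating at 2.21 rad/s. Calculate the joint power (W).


P = M * omega
P = 143.8 * 2.21
P = 317.7980


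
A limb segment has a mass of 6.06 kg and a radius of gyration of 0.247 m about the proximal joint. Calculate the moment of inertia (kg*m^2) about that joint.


I = m * k^2
I = 6.06 * 0.247^2
k^2 = 0.0610
I = 0.3697


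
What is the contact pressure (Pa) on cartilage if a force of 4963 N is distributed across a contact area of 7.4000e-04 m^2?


P = F / A
P = 4963 / 7.4000e-04
P = 6.7068e+06


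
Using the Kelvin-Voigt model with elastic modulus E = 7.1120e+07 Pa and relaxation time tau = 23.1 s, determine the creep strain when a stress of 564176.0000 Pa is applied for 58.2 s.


epsilon(t) = (sigma/E) * (1 - exp(-t/tau))
sigma/E = 564176.0000 / 7.1120e+07 = 0.0079
exp(-t/tau) = exp(-58.2 / 23.1) = 0.0805
epsilon = 0.0079 * (1 - 0.0805)
epsilon = 0.0073


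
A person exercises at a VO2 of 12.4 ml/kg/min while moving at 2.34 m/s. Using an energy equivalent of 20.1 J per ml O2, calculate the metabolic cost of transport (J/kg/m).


Power per kg = VO2 * 20.1 / 60
Power per kg = 12.4 * 20.1 / 60 = 4.1540 W/kg
Cost = power_per_kg / speed
Cost = 4.1540 / 2.34
Cost = 1.7752


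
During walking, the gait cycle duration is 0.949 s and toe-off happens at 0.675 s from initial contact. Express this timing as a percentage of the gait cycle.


pct = (event_time / cycle_time) * 100
pct = (0.675 / 0.949) * 100
ratio = 0.7113
pct = 71.1275


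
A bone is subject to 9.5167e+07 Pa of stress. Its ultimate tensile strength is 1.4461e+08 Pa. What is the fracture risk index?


FRI = applied / ultimate
FRI = 9.5167e+07 / 1.4461e+08
FRI = 0.6581


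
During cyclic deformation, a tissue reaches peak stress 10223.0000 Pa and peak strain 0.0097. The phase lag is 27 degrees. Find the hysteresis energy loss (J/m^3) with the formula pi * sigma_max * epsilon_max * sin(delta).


E_loss = pi * sigma_max * epsilon_max * sin(delta)
delta = 27 deg = 0.4712 rad
sin(delta) = 0.4540
E_loss = pi * 10223.0000 * 0.0097 * 0.4540
E_loss = 141.4317


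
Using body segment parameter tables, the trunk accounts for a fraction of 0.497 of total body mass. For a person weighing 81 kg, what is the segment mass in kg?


m_segment = body_mass * fraction
m_segment = 81 * 0.497
m_segment = 40.2570


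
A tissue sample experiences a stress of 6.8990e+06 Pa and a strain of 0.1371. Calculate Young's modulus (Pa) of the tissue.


E = stress / strain
E = 6.8990e+06 / 0.1371
E = 5.0321e+07


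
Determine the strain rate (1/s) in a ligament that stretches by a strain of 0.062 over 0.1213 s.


strain_rate = delta_strain / delta_t
strain_rate = 0.062 / 0.1213
strain_rate = 0.5111


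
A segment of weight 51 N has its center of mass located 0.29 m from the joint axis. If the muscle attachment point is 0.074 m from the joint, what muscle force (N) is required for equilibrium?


F_muscle = W * d_load / d_muscle
F_muscle = 51 * 0.29 / 0.074
Numerator = 14.7900
F_muscle = 199.8649


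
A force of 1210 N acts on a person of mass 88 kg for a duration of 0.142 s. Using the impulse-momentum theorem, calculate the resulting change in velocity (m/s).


J = F * dt = 1210 * 0.142 = 171.8200 N*s
delta_v = J / m
delta_v = 171.8200 / 88
delta_v = 1.9525


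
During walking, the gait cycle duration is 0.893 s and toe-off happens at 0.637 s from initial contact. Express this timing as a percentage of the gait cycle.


pct = (event_time / cycle_time) * 100
pct = (0.637 / 0.893) * 100
ratio = 0.7133
pct = 71.3326


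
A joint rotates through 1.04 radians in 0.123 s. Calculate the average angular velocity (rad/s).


omega = delta_theta / delta_t
omega = 1.04 / 0.123
omega = 8.4553


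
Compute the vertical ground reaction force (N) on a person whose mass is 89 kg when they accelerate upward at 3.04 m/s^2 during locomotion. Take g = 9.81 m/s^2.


GRF = m * (g + a)
GRF = 89 * (9.81 + 3.04)
GRF = 89 * 12.8500
GRF = 1143.6500


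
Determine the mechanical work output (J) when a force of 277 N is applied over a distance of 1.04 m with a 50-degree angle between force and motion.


W = F * d * cos(theta)
theta = 50 deg = 0.8727 rad
cos(theta) = 0.6428
W = 277 * 1.04 * 0.6428
W = 185.1743


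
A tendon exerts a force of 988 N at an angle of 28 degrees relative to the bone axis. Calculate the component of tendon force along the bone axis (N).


F_eff = F_tendon * cos(theta)
theta = 28 deg = 0.4887 rad
cos(theta) = 0.8829
F_eff = 988 * 0.8829
F_eff = 872.3522


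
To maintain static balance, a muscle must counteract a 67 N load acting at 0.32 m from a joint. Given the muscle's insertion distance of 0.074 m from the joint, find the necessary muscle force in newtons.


F_muscle = W * d_load / d_muscle
F_muscle = 67 * 0.32 / 0.074
Numerator = 21.4400
F_muscle = 289.7297


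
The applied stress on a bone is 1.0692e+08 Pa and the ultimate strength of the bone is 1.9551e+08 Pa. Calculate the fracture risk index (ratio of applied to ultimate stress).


FRI = applied / ultimate
FRI = 1.0692e+08 / 1.9551e+08
FRI = 0.5469


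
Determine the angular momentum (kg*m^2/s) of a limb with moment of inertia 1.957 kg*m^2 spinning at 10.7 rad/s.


L = I * omega
L = 1.957 * 10.7
L = 20.9399


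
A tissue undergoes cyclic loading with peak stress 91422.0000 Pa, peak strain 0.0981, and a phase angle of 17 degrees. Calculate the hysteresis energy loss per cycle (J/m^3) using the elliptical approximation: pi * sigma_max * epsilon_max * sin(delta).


E_loss = pi * sigma_max * epsilon_max * sin(delta)
delta = 17 deg = 0.2967 rad
sin(delta) = 0.2924
E_loss = pi * 91422.0000 * 0.0981 * 0.2924
E_loss = 8237.6804


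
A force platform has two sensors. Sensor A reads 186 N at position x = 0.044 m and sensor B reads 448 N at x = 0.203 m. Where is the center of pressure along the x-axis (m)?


COP_x = (F1*x1 + F2*x2) / (F1 + F2)
COP_x = (186*0.044 + 448*0.203) / (186 + 448)
Numerator = 99.1280
Denominator = 634
COP_x = 0.1564


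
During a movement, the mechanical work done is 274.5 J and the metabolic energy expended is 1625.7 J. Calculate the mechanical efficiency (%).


eta = (W_mech / E_meta) * 100
eta = (274.5 / 1625.7) * 100
ratio = 0.1689
eta = 16.8850


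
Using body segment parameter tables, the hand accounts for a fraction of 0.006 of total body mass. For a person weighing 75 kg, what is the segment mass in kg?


m_segment = body_mass * fraction
m_segment = 75 * 0.006
m_segment = 0.4500


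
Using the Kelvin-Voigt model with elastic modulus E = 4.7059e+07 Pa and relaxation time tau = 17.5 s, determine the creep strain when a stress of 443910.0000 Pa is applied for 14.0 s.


epsilon(t) = (sigma/E) * (1 - exp(-t/tau))
sigma/E = 443910.0000 / 4.7059e+07 = 0.0094
exp(-t/tau) = exp(-14.0 / 17.5) = 0.4493
epsilon = 0.0094 * (1 - 0.4493)
epsilon = 0.0052


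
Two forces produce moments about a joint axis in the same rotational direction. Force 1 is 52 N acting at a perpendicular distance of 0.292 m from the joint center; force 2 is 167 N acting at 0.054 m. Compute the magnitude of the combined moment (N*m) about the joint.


M = F1 * d1 + F2 * d2
M = 52 * 0.292 + 167 * 0.054
M = 15.1840 + 9.0180
M = 24.2020


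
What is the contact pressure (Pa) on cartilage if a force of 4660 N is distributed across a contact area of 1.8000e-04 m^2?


P = F / A
P = 4660 / 1.8000e-04
P = 2.5889e+07


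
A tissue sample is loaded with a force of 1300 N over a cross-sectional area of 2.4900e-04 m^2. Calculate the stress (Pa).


stress = F / A
stress = 1300 / 2.4900e-04
stress = 5.2209e+06


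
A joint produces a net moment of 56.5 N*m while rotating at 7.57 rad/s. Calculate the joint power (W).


P = M * omega
P = 56.5 * 7.57
P = 427.7050


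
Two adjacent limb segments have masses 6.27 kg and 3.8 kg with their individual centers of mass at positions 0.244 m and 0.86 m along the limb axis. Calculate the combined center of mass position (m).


COM = (m1*x1 + m2*x2) / (m1 + m2)
COM = (6.27*0.244 + 3.8*0.86) / (6.27 + 3.8)
Numerator = 4.7979
Denominator = 10.0700
COM = 0.4765


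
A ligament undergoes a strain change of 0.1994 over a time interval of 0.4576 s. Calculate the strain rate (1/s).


strain_rate = delta_strain / delta_t
strain_rate = 0.1994 / 0.4576
strain_rate = 0.4358


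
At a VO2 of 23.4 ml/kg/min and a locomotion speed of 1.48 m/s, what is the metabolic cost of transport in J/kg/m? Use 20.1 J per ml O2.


Power per kg = VO2 * 20.1 / 60
Power per kg = 23.4 * 20.1 / 60 = 7.8390 W/kg
Cost = power_per_kg / speed
Cost = 7.8390 / 1.48
Cost = 5.2966


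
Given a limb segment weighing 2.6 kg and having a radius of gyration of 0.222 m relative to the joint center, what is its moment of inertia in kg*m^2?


I = m * k^2
I = 2.6 * 0.222^2
k^2 = 0.0493
I = 0.1281


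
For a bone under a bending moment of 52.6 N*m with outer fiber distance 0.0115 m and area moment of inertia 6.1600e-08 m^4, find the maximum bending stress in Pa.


sigma = M * c / I
sigma = 52.6 * 0.0115 / 6.1600e-08
M * c = 0.6049
sigma = 9.8198e+06


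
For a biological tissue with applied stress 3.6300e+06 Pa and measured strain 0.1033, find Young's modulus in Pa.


E = stress / strain
E = 3.6300e+06 / 0.1033
E = 3.5140e+07


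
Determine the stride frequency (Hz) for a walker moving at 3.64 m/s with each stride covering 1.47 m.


f = v / stride_length
f = 3.64 / 1.47
f = 2.4762


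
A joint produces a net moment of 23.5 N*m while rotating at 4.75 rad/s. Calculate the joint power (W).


P = M * omega
P = 23.5 * 4.75
P = 111.6250


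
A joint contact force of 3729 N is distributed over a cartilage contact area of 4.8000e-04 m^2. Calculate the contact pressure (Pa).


P = F / A
P = 3729 / 4.8000e-04
P = 7.7688e+06


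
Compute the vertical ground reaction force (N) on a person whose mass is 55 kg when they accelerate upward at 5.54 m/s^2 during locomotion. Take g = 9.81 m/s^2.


GRF = m * (g + a)
GRF = 55 * (9.81 + 5.54)
GRF = 55 * 15.3500
GRF = 844.2500


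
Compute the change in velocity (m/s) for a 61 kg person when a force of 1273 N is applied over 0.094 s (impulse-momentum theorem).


J = F * dt = 1273 * 0.094 = 119.6620 N*s
delta_v = J / m
delta_v = 119.6620 / 61
delta_v = 1.9617


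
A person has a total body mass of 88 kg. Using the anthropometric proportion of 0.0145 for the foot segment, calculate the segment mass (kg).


m_segment = body_mass * fraction
m_segment = 88 * 0.0145
m_segment = 1.2760


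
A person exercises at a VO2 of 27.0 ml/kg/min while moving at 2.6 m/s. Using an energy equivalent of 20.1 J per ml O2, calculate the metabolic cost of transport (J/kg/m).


Power per kg = VO2 * 20.1 / 60
Power per kg = 27.0 * 20.1 / 60 = 9.0450 W/kg
Cost = power_per_kg / speed
Cost = 9.0450 / 2.6
Cost = 3.4788


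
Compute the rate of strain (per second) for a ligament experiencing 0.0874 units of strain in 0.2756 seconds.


strain_rate = delta_strain / delta_t
strain_rate = 0.0874 / 0.2756
strain_rate = 0.3171


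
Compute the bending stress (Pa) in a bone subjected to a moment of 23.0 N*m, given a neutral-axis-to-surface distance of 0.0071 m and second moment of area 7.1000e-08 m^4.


sigma = M * c / I
sigma = 23.0 * 0.0071 / 7.1000e-08
M * c = 0.1633
sigma = 2.3000e+06


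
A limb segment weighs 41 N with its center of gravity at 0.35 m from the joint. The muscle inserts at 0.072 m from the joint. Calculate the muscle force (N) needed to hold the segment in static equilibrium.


F_muscle = W * d_load / d_muscle
F_muscle = 41 * 0.35 / 0.072
Numerator = 14.3500
F_muscle = 199.3056


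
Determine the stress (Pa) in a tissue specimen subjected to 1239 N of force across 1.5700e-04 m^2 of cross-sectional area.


stress = F / A
stress = 1239 / 1.5700e-04
stress = 7.8917e+06


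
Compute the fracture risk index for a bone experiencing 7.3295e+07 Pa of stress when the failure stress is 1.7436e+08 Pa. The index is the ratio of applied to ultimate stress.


FRI = applied / ultimate
FRI = 7.3295e+07 / 1.7436e+08
FRI = 0.4204


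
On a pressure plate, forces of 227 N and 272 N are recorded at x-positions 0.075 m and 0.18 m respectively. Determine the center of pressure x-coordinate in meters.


COP_x = (F1*x1 + F2*x2) / (F1 + F2)
COP_x = (227*0.075 + 272*0.18) / (227 + 272)
Numerator = 65.9850
Denominator = 499
COP_x = 0.1322


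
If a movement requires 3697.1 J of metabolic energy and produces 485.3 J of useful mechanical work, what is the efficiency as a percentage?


eta = (W_mech / E_meta) * 100
eta = (485.3 / 3697.1) * 100
ratio = 0.1313
eta = 13.1265


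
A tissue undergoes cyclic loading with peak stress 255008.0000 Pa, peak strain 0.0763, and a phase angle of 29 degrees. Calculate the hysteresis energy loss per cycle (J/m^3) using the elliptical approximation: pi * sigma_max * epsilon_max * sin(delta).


E_loss = pi * sigma_max * epsilon_max * sin(delta)
delta = 29 deg = 0.5061 rad
sin(delta) = 0.4848
E_loss = pi * 255008.0000 * 0.0763 * 0.4848
E_loss = 29634.6256


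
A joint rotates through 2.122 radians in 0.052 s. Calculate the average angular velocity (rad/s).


omega = delta_theta / delta_t
omega = 2.122 / 0.052
omega = 40.8077


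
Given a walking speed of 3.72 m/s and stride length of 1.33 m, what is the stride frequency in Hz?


f = v / stride_length
f = 3.72 / 1.33
f = 2.7970


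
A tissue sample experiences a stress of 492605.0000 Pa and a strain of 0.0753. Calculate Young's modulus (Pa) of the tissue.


E = stress / strain
E = 492605.0000 / 0.0753
E = 6.5419e+06


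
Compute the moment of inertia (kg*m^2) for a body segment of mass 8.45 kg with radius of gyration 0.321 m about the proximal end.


I = m * k^2
I = 8.45 * 0.321^2
k^2 = 0.1030
I = 0.8707


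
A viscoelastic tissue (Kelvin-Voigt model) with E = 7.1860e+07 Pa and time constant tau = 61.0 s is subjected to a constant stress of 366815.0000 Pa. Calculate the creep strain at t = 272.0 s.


epsilon(t) = (sigma/E) * (1 - exp(-t/tau))
sigma/E = 366815.0000 / 7.1860e+07 = 0.0051
exp(-t/tau) = exp(-272.0 / 61.0) = 0.0116
epsilon = 0.0051 * (1 - 0.0116)
epsilon = 0.0050


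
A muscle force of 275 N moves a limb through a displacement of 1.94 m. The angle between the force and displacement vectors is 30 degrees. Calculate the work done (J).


W = F * d * cos(theta)
theta = 30 deg = 0.5236 rad
cos(theta) = 0.8660
W = 275 * 1.94 * 0.8660
W = 462.0246


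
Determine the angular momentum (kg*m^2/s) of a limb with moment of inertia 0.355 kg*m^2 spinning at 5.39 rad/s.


L = I * omega
L = 0.355 * 5.39
L = 1.9134


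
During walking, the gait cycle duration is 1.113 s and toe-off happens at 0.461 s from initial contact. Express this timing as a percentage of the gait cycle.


pct = (event_time / cycle_time) * 100
pct = (0.461 / 1.113) * 100
ratio = 0.4142
pct = 41.4196


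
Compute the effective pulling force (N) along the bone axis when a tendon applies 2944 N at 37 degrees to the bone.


F_eff = F_tendon * cos(theta)
theta = 37 deg = 0.6458 rad
cos(theta) = 0.7986
F_eff = 2944 * 0.7986
F_eff = 2351.1829


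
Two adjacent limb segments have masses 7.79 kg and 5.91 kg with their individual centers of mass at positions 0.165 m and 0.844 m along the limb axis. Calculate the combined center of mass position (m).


COM = (m1*x1 + m2*x2) / (m1 + m2)
COM = (7.79*0.165 + 5.91*0.844) / (7.79 + 5.91)
Numerator = 6.2734
Denominator = 13.7000
COM = 0.4579


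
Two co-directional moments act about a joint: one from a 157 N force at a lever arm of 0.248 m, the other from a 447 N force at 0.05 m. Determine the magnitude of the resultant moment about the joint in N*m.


M = F1 * d1 + F2 * d2
M = 157 * 0.248 + 447 * 0.05
M = 38.9360 + 22.3500
M = 61.2860


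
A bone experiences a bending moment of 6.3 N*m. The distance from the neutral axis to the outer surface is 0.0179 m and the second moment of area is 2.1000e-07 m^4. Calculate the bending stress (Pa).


sigma = M * c / I
sigma = 6.3 * 0.0179 / 2.1000e-07
M * c = 0.1128
sigma = 537000.0000


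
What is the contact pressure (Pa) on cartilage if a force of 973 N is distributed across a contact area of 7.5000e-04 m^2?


P = F / A
P = 973 / 7.5000e-04
P = 1.2973e+06


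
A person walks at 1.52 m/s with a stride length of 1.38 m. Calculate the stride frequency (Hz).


f = v / stride_length
f = 1.52 / 1.38
f = 1.1014


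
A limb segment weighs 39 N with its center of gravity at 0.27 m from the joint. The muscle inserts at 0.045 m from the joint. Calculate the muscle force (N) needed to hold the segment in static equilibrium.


F_muscle = W * d_load / d_muscle
F_muscle = 39 * 0.27 / 0.045
Numerator = 10.5300
F_muscle = 234.0000


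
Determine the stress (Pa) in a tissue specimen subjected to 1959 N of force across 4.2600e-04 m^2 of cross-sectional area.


stress = F / A
stress = 1959 / 4.2600e-04
stress = 4.5986e+06


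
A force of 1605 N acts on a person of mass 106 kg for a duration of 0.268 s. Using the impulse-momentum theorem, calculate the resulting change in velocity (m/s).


J = F * dt = 1605 * 0.268 = 430.1400 N*s
delta_v = J / m
delta_v = 430.1400 / 106
delta_v = 4.0579


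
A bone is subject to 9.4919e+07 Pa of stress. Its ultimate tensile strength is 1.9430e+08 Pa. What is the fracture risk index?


FRI = applied / ultimate
FRI = 9.4919e+07 / 1.9430e+08
FRI = 0.4885


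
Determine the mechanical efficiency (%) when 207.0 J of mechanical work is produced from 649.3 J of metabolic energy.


eta = (W_mech / E_meta) * 100
eta = (207.0 / 649.3) * 100
ratio = 0.3188
eta = 31.8805


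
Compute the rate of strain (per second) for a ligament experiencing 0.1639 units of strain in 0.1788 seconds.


strain_rate = delta_strain / delta_t
strain_rate = 0.1639 / 0.1788
strain_rate = 0.9167


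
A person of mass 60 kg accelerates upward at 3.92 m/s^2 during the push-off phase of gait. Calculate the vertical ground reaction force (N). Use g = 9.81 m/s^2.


GRF = m * (g + a)
GRF = 60 * (9.81 + 3.92)
GRF = 60 * 13.7300
GRF = 823.8000


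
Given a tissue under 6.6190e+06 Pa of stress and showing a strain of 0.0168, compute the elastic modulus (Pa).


E = stress / strain
E = 6.6190e+06 / 0.0168
E = 3.9399e+08


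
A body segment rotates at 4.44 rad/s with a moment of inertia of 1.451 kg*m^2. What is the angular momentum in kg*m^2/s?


L = I * omega
L = 1.451 * 4.44
L = 6.4424


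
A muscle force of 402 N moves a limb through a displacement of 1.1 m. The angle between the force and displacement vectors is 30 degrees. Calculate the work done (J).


W = F * d * cos(theta)
theta = 30 deg = 0.5236 rad
cos(theta) = 0.8660
W = 402 * 1.1 * 0.8660
W = 382.9564


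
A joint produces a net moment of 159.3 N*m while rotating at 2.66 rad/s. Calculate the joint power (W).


P = M * omega
P = 159.3 * 2.66
P = 423.7380


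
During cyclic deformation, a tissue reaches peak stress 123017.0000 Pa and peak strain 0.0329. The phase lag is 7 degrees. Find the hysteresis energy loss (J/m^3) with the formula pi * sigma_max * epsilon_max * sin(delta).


E_loss = pi * sigma_max * epsilon_max * sin(delta)
delta = 7 deg = 0.1222 rad
sin(delta) = 0.1219
E_loss = pi * 123017.0000 * 0.0329 * 0.1219
E_loss = 1549.5492


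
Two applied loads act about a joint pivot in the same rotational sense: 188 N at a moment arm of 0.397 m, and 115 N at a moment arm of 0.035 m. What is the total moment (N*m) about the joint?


M = F1 * d1 + F2 * d2
M = 188 * 0.397 + 115 * 0.035
M = 74.6360 + 4.0250
M = 78.6610


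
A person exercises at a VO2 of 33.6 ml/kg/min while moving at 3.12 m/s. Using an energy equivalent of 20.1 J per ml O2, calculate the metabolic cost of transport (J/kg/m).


Power per kg = VO2 * 20.1 / 60
Power per kg = 33.6 * 20.1 / 60 = 11.2560 W/kg
Cost = power_per_kg / speed
Cost = 11.2560 / 3.12
Cost = 3.6077


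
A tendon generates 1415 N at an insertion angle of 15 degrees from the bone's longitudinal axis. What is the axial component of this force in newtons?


F_eff = F_tendon * cos(theta)
theta = 15 deg = 0.2618 rad
cos(theta) = 0.9659
F_eff = 1415 * 0.9659
F_eff = 1366.7850


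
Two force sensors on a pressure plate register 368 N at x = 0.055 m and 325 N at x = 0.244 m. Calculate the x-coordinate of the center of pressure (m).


COP_x = (F1*x1 + F2*x2) / (F1 + F2)
COP_x = (368*0.055 + 325*0.244) / (368 + 325)
Numerator = 99.5400
Denominator = 693
COP_x = 0.1436


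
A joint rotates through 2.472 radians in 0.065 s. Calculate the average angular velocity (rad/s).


omega = delta_theta / delta_t
omega = 2.472 / 0.065
omega = 38.0308


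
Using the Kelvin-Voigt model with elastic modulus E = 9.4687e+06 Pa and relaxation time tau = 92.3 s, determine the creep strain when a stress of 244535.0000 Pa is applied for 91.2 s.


epsilon(t) = (sigma/E) * (1 - exp(-t/tau))
sigma/E = 244535.0000 / 9.4687e+06 = 0.0258
exp(-t/tau) = exp(-91.2 / 92.3) = 0.3723
epsilon = 0.0258 * (1 - 0.3723)
epsilon = 0.0162


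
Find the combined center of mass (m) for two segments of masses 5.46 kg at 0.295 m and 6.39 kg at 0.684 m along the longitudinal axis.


COM = (m1*x1 + m2*x2) / (m1 + m2)
COM = (5.46*0.295 + 6.39*0.684) / (5.46 + 6.39)
Numerator = 5.9815
Denominator = 11.8500
COM = 0.5048


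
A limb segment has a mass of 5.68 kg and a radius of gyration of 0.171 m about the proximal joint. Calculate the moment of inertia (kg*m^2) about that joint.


I = m * k^2
I = 5.68 * 0.171^2
k^2 = 0.0292
I = 0.1661


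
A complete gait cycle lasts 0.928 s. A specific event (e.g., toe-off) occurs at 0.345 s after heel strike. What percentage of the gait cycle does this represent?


pct = (event_time / cycle_time) * 100
pct = (0.345 / 0.928) * 100
ratio = 0.3718
pct = 37.1767


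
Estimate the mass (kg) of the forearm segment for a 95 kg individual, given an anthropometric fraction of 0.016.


m_segment = body_mass * fraction
m_segment = 95 * 0.016
m_segment = 1.5200


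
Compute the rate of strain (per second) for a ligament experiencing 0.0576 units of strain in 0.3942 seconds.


strain_rate = delta_strain / delta_t
strain_rate = 0.0576 / 0.3942
strain_rate = 0.1461


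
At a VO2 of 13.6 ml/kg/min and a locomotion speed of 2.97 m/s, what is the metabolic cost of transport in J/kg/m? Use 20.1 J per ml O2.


Power per kg = VO2 * 20.1 / 60
Power per kg = 13.6 * 20.1 / 60 = 4.5560 W/kg
Cost = power_per_kg / speed
Cost = 4.5560 / 2.97
Cost = 1.5340


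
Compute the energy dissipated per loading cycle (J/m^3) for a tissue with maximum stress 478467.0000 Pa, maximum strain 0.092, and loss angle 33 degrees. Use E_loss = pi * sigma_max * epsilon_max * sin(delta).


E_loss = pi * sigma_max * epsilon_max * sin(delta)
delta = 33 deg = 0.5760 rad
sin(delta) = 0.5446
E_loss = pi * 478467.0000 * 0.092 * 0.5446
E_loss = 75317.9437


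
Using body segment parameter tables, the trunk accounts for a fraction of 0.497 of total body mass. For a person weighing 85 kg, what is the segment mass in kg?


m_segment = body_mass * fraction
m_segment = 85 * 0.497
m_segment = 42.2450


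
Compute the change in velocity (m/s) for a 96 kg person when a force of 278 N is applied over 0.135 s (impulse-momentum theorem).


J = F * dt = 278 * 0.135 = 37.5300 N*s
delta_v = J / m
delta_v = 37.5300 / 96
delta_v = 0.3909


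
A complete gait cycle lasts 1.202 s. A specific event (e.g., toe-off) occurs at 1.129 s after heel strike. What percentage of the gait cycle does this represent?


pct = (event_time / cycle_time) * 100
pct = (1.129 / 1.202) * 100
ratio = 0.9393
pct = 93.9268


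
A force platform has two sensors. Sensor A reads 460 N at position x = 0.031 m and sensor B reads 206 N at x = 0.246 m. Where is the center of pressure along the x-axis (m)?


COP_x = (F1*x1 + F2*x2) / (F1 + F2)
COP_x = (460*0.031 + 206*0.246) / (460 + 206)
Numerator = 64.9360
Denominator = 666
COP_x = 0.0975


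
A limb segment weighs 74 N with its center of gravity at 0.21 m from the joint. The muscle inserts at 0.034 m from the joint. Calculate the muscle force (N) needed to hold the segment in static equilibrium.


F_muscle = W * d_load / d_muscle
F_muscle = 74 * 0.21 / 0.034
Numerator = 15.5400
F_muscle = 457.0588


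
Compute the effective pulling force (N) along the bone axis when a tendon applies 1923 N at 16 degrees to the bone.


F_eff = F_tendon * cos(theta)
theta = 16 deg = 0.2793 rad
cos(theta) = 0.9613
F_eff = 1923 * 0.9613
F_eff = 1848.5062


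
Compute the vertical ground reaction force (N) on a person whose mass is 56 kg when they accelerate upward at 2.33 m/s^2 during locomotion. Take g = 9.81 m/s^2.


GRF = m * (g + a)
GRF = 56 * (9.81 + 2.33)
GRF = 56 * 12.1400
GRF = 679.8400


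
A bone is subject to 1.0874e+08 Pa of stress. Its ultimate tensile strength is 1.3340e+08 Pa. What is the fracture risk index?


FRI = applied / ultimate
FRI = 1.0874e+08 / 1.3340e+08
FRI = 0.8151


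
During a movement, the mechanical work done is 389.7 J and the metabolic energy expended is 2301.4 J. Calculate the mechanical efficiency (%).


eta = (W_mech / E_meta) * 100
eta = (389.7 / 2301.4) * 100
ratio = 0.1693
eta = 16.9332


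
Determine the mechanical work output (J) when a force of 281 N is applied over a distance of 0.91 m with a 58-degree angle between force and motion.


W = F * d * cos(theta)
theta = 58 deg = 1.0123 rad
cos(theta) = 0.5299
W = 281 * 0.91 * 0.5299
W = 135.5057


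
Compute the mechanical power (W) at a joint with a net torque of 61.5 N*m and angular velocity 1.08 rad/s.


P = M * omega
P = 61.5 * 1.08
P = 66.4200


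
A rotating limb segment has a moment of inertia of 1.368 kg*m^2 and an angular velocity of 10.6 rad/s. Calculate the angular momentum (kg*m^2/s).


L = I * omega
L = 1.368 * 10.6
L = 14.5008


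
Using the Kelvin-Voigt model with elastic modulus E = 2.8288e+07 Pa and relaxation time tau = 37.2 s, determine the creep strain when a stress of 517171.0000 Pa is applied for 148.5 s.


epsilon(t) = (sigma/E) * (1 - exp(-t/tau))
sigma/E = 517171.0000 / 2.8288e+07 = 0.0183
exp(-t/tau) = exp(-148.5 / 37.2) = 0.0185
epsilon = 0.0183 * (1 - 0.0185)
epsilon = 0.0179


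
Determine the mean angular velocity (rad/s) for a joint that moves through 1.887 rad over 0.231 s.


omega = delta_theta / delta_t
omega = 1.887 / 0.231
omega = 8.1688


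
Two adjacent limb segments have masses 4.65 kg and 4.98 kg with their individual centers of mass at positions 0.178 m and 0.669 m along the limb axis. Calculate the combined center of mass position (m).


COM = (m1*x1 + m2*x2) / (m1 + m2)
COM = (4.65*0.178 + 4.98*0.669) / (4.65 + 4.98)
Numerator = 4.1593
Denominator = 9.6300
COM = 0.4319


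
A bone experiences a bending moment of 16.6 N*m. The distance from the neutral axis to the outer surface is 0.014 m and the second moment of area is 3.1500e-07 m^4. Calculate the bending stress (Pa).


sigma = M * c / I
sigma = 16.6 * 0.014 / 3.1500e-07
M * c = 0.2324
sigma = 737777.7778


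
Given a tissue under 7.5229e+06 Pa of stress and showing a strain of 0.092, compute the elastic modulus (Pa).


E = stress / strain
E = 7.5229e+06 / 0.092
E = 8.1771e+07


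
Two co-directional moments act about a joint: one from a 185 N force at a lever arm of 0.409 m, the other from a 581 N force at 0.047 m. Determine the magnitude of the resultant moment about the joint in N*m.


M = F1 * d1 + F2 * d2
M = 185 * 0.409 + 581 * 0.047
M = 75.6650 + 27.3070
M = 102.9720
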